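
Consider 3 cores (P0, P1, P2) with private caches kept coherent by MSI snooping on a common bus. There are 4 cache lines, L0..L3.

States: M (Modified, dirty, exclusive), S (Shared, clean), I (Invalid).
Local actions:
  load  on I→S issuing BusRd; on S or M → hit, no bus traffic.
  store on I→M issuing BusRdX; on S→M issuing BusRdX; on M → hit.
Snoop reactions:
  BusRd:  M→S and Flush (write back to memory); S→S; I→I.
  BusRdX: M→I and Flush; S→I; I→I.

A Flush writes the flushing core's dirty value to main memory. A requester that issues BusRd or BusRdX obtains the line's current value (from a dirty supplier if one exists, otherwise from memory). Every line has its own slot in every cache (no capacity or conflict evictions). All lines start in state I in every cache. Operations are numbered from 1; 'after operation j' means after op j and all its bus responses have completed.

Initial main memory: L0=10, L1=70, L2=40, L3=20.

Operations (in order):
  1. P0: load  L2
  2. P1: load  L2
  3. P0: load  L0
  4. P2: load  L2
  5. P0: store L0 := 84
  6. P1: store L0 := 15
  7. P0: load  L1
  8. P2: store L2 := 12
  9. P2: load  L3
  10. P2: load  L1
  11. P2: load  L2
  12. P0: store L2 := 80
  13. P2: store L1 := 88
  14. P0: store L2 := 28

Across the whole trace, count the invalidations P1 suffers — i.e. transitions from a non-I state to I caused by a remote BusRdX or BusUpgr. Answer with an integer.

1. P0: load  L2  bus=[BusRd]  L2: P0=S P1=I P2=I  mem[L2]=40
2. P1: load  L2  bus=[BusRd]  L2: P0=S P1=S P2=I  mem[L2]=40
3. P0: load  L0  bus=[BusRd]  L0: P0=S P1=I P2=I  mem[L0]=10
4. P2: load  L2  bus=[BusRd]  L2: P0=S P1=S P2=S  mem[L2]=40
5. P0: store L0 := 84  bus=[BusRdX]  L0: P0=M P1=I P2=I  mem[L0]=10
6. P1: store L0 := 15  bus=[BusRdX,Flush]  L0: P0=I P1=M P2=I  mem[L0]=84
7. P0: load  L1  bus=[BusRd]  L1: P0=S P1=I P2=I  mem[L1]=70
8. P2: store L2 := 12  bus=[BusRdX]  L2: P0=I P1=I P2=M  mem[L2]=40
9. P2: load  L3  bus=[BusRd]  L3: P0=I P1=I P2=S  mem[L3]=20
10. P2: load  L1  bus=[BusRd]  L1: P0=S P1=I P2=S  mem[L1]=70
11. P2: load  L2  bus=[-]  L2: P0=I P1=I P2=M  mem[L2]=40
12. P0: store L2 := 80  bus=[BusRdX,Flush]  L2: P0=M P1=I P2=I  mem[L2]=12
13. P2: store L1 := 88  bus=[BusRdX]  L1: P0=I P1=I P2=M  mem[L1]=70
14. P0: store L2 := 28  bus=[-]  L2: P0=M P1=I P2=I  mem[L2]=12

invalidations = 1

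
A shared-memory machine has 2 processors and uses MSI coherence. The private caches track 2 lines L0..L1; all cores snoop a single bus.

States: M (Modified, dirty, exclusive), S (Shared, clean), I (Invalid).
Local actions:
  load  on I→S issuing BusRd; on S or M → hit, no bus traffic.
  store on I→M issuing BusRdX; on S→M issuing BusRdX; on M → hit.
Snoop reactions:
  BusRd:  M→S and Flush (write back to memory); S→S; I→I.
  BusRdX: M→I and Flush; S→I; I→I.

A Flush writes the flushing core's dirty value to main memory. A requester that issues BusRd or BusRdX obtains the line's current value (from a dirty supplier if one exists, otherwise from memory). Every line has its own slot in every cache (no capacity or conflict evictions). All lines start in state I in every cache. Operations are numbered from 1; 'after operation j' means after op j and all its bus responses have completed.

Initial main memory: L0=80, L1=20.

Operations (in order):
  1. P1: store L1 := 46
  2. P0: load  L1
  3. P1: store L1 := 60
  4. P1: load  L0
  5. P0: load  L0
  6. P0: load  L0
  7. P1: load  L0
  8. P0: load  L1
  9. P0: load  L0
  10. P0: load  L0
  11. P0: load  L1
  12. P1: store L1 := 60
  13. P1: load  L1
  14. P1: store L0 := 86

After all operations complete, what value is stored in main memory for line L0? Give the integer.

[1] P1: store L1 := 46 | P0:I, P1:M(46) | bus: BusRdX
[2] P0: load  L1 | P0:S(46), P1:S(46) | bus: BusRd,Flush
[3] P1: store L1 := 60 | P0:I, P1:M(60) | bus: BusRdX
[4] P1: load  L0 | P0:I, P1:S(80) | bus: BusRd
[5] P0: load  L0 | P0:S(80), P1:S(80) | bus: BusRd
[6] P0: load  L0 | P0:S(80), P1:S(80) | bus: none
[7] P1: load  L0 | P0:S(80), P1:S(80) | bus: none
[8] P0: load  L1 | P0:S(60), P1:S(60) | bus: BusRd,Flush
[9] P0: load  L0 | P0:S(80), P1:S(80) | bus: none
[10] P0: load  L0 | P0:S(80), P1:S(80) | bus: none
[11] P0: load  L1 | P0:S(60), P1:S(60) | bus: none
[12] P1: store L1 := 60 | P0:I, P1:M(60) | bus: BusRdX
[13] P1: load  L1 | P0:I, P1:M(60) | bus: none
[14] P1: store L0 := 86 | P0:I, P1:M(86) | bus: BusRdX

memory[L0] = 80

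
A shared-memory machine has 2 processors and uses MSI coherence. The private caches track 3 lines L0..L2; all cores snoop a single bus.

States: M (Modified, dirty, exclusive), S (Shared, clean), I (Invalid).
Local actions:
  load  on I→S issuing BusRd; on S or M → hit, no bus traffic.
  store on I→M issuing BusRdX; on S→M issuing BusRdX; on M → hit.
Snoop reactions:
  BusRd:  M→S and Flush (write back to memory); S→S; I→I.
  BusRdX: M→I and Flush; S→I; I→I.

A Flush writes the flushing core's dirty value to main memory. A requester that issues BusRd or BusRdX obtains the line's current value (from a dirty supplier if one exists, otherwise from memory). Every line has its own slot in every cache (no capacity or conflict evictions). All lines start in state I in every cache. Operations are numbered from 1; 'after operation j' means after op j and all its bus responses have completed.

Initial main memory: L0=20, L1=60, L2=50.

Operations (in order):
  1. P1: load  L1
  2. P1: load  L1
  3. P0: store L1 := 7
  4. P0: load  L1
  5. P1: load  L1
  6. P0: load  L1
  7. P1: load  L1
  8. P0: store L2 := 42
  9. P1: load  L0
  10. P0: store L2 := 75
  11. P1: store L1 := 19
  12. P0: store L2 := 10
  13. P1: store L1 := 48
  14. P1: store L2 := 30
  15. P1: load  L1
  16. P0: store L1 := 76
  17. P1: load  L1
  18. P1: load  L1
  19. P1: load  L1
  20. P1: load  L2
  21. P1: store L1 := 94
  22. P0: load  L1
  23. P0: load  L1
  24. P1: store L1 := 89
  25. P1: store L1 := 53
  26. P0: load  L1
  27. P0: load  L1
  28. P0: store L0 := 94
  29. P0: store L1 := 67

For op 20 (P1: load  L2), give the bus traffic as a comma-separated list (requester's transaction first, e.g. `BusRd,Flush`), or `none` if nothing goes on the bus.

bus = none

  op1 P1: load  L1 → I/S on L1; bus BusRd; mem=60
  op2 P1: load  L1 → I/S on L1; bus (none); mem=60
  op3 P0: store L1 := 7 → M/I on L1; bus BusRdX; mem=60
  op4 P0: load  L1 → M/I on L1; bus (none); mem=60
  op5 P1: load  L1 → S/S on L1; bus BusRd Flush; mem=7
  op6 P0: load  L1 → S/S on L1; bus (none); mem=7
  op7 P1: load  L1 → S/S on L1; bus (none); mem=7
  op8 P0: store L2 := 42 → M/I on L2; bus BusRdX; mem=50
  op9 P1: load  L0 → I/S on L0; bus BusRd; mem=20
  op10 P0: store L2 := 75 → M/I on L2; bus (none); mem=50
  op11 P1: store L1 := 19 → I/M on L1; bus BusRdX; mem=7
  op12 P0: store L2 := 10 → M/I on L2; bus (none); mem=50
  op13 P1: store L1 := 48 → I/M on L1; bus (none); mem=7
  op14 P1: store L2 := 30 → I/M on L2; bus BusRdX Flush; mem=10
  op15 P1: load  L1 → I/M on L1; bus (none); mem=7
  op16 P0: store L1 := 76 → M/I on L1; bus BusRdX Flush; mem=48
  op17 P1: load  L1 → S/S on L1; bus BusRd Flush; mem=76
  op18 P1: load  L1 → S/S on L1; bus (none); mem=76
  op19 P1: load  L1 → S/S on L1; bus (none); mem=76
  op20 P1: load  L2 → I/M on L2; bus (none); mem=10
  op21 P1: store L1 := 94 → I/M on L1; bus BusRdX; mem=76
  op22 P0: load  L1 → S/S on L1; bus BusRd Flush; mem=94
  op23 P0: load  L1 → S/S on L1; bus (none); mem=94
  op24 P1: store L1 := 89 → I/M on L1; bus BusRdX; mem=94
  op25 P1: store L1 := 53 → I/M on L1; bus (none); mem=94
  op26 P0: load  L1 → S/S on L1; bus BusRd Flush; mem=53
  op27 P0: load  L1 → S/S on L1; bus (none); mem=53
  op28 P0: store L0 := 94 → M/I on L0; bus BusRdX; mem=20
  op29 P0: store L1 := 67 → M/I on L1; bus BusRdX; mem=53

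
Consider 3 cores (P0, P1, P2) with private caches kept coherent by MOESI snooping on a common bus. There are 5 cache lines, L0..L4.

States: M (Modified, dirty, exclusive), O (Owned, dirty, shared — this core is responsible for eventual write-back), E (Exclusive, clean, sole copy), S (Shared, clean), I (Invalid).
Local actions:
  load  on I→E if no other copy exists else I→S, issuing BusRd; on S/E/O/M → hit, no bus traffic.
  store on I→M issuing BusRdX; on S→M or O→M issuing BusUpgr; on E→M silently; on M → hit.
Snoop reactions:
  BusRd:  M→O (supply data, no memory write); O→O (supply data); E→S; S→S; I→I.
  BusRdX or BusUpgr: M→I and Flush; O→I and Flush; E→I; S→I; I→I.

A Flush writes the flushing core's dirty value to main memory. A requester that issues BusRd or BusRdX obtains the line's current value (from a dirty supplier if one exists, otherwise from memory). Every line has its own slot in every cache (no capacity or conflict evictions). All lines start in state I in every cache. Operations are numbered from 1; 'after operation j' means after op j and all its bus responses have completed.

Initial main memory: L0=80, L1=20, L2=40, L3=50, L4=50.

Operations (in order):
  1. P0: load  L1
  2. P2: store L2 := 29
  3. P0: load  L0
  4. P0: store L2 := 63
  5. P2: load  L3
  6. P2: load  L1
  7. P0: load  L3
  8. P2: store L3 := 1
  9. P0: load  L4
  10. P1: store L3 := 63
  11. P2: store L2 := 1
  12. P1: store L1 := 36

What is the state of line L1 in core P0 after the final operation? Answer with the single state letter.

state = I

[1] P0: load  L1 | P0:E(20), P1:I, P2:I | bus: BusRd
[2] P2: store L2 := 29 | P0:I, P1:I, P2:M(29) | bus: BusRdX
[3] P0: load  L0 | P0:E(80), P1:I, P2:I | bus: BusRd
[4] P0: store L2 := 63 | P0:M(63), P1:I, P2:I | bus: BusRdX,Flush
[5] P2: load  L3 | P0:I, P1:I, P2:E(50) | bus: BusRd
[6] P2: load  L1 | P0:S(20), P1:I, P2:S(20) | bus: BusRd
[7] P0: load  L3 | P0:S(50), P1:I, P2:S(50) | bus: BusRd
[8] P2: store L3 := 1 | P0:I, P1:I, P2:M(1) | bus: BusUpgr
[9] P0: load  L4 | P0:E(50), P1:I, P2:I | bus: BusRd
[10] P1: store L3 := 63 | P0:I, P1:M(63), P2:I | bus: BusRdX,Flush
[11] P2: store L2 := 1 | P0:I, P1:I, P2:M(1) | bus: BusRdX,Flush
[12] P1: store L1 := 36 | P0:I, P1:M(36), P2:I | bus: BusRdX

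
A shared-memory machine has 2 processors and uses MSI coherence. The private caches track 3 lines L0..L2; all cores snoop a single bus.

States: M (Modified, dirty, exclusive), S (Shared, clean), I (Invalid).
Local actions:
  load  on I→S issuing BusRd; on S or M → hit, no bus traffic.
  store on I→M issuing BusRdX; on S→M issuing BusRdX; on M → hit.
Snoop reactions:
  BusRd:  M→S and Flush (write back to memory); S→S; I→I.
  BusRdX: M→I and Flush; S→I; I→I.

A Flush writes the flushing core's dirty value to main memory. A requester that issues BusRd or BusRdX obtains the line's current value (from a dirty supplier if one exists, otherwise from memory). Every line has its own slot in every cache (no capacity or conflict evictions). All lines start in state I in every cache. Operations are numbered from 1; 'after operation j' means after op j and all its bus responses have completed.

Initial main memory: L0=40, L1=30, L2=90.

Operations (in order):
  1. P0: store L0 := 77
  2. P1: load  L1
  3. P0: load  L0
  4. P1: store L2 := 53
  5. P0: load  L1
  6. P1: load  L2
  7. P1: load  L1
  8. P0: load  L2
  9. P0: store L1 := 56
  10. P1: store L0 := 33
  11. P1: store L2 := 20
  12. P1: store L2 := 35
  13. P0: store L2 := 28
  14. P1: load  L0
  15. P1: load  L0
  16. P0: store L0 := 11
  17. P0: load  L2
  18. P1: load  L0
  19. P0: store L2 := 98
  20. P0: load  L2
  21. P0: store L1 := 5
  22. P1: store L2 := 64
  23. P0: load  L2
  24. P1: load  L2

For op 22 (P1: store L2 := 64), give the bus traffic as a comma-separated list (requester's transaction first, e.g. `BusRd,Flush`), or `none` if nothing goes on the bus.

[1] P0: store L0 := 77 | P0:M(77), P1:I | bus: BusRdX
[2] P1: load  L1 | P0:I, P1:S(30) | bus: BusRd
[3] P0: load  L0 | P0:M(77), P1:I | bus: none
[4] P1: store L2 := 53 | P0:I, P1:M(53) | bus: BusRdX
[5] P0: load  L1 | P0:S(30), P1:S(30) | bus: BusRd
[6] P1: load  L2 | P0:I, P1:M(53) | bus: none
[7] P1: load  L1 | P0:S(30), P1:S(30) | bus: none
[8] P0: load  L2 | P0:S(53), P1:S(53) | bus: BusRd,Flush
[9] P0: store L1 := 56 | P0:M(56), P1:I | bus: BusRdX
[10] P1: store L0 := 33 | P0:I, P1:M(33) | bus: BusRdX,Flush
[11] P1: store L2 := 20 | P0:I, P1:M(20) | bus: BusRdX
[12] P1: store L2 := 35 | P0:I, P1:M(35) | bus: none
[13] P0: store L2 := 28 | P0:M(28), P1:I | bus: BusRdX,Flush
[14] P1: load  L0 | P0:I, P1:M(33) | bus: none
[15] P1: load  L0 | P0:I, P1:M(33) | bus: none
[16] P0: store L0 := 11 | P0:M(11), P1:I | bus: BusRdX,Flush
[17] P0: load  L2 | P0:M(28), P1:I | bus: none
[18] P1: load  L0 | P0:S(11), P1:S(11) | bus: BusRd,Flush
[19] P0: store L2 := 98 | P0:M(98), P1:I | bus: none
[20] P0: load  L2 | P0:M(98), P1:I | bus: none
[21] P0: store L1 := 5 | P0:M(5), P1:I | bus: none
[22] P1: store L2 := 64 | P0:I, P1:M(64) | bus: BusRdX,Flush
[23] P0: load  L2 | P0:S(64), P1:S(64) | bus: BusRd,Flush
[24] P1: load  L2 | P0:S(64), P1:S(64) | bus: none

bus = BusRdX,Flush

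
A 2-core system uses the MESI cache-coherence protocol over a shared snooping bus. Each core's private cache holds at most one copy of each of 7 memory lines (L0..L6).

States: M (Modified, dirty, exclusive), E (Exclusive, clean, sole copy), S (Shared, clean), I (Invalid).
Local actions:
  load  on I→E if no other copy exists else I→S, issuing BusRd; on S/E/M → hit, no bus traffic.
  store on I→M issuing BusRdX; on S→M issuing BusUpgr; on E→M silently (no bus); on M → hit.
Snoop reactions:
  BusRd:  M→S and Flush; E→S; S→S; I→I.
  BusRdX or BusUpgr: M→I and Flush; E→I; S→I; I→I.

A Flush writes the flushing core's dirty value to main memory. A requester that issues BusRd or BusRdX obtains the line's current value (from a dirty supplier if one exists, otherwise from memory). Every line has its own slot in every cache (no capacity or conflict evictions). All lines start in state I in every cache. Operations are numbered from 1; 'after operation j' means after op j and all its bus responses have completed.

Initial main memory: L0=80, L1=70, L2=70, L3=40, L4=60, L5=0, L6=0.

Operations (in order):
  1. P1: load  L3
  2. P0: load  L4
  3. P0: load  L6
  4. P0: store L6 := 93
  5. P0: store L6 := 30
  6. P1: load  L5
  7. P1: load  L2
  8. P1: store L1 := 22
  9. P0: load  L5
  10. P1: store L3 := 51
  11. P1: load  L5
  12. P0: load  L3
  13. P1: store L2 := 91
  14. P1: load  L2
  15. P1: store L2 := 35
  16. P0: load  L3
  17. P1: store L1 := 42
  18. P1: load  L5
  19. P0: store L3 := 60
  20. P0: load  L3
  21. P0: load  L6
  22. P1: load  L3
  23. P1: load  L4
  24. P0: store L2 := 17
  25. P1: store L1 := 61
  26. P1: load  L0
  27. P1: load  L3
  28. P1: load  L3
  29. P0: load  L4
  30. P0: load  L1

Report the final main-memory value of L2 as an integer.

step 1: P1: load  L3  ⟶  IE  (L3)  txn=BusRd  M[L3]=40
step 2: P0: load  L4  ⟶  EI  (L4)  txn=BusRd  M[L4]=60
step 3: P0: load  L6  ⟶  EI  (L6)  txn=BusRd  M[L6]=0
step 4: P0: store L6 := 93  ⟶  MI  (L6)  txn=∅  M[L6]=0
step 5: P0: store L6 := 30  ⟶  MI  (L6)  txn=∅  M[L6]=0
step 6: P1: load  L5  ⟶  IE  (L5)  txn=BusRd  M[L5]=0
step 7: P1: load  L2  ⟶  IE  (L2)  txn=BusRd  M[L2]=70
step 8: P1: store L1 := 22  ⟶  IM  (L1)  txn=BusRdX  M[L1]=70
step 9: P0: load  L5  ⟶  SS  (L5)  txn=BusRd  M[L5]=0
step 10: P1: store L3 := 51  ⟶  IM  (L3)  txn=∅  M[L3]=40
step 11: P1: load  L5  ⟶  SS  (L5)  txn=∅  M[L5]=0
step 12: P0: load  L3  ⟶  SS  (L3)  txn=BusRd+Flush  M[L3]=51
step 13: P1: store L2 := 91  ⟶  IM  (L2)  txn=∅  M[L2]=70
step 14: P1: load  L2  ⟶  IM  (L2)  txn=∅  M[L2]=70
step 15: P1: store L2 := 35  ⟶  IM  (L2)  txn=∅  M[L2]=70
step 16: P0: load  L3  ⟶  SS  (L3)  txn=∅  M[L3]=51
step 17: P1: store L1 := 42  ⟶  IM  (L1)  txn=∅  M[L1]=70
step 18: P1: load  L5  ⟶  SS  (L5)  txn=∅  M[L5]=0
step 19: P0: store L3 := 60  ⟶  MI  (L3)  txn=BusUpgr  M[L3]=51
step 20: P0: load  L3  ⟶  MI  (L3)  txn=∅  M[L3]=51
step 21: P0: load  L6  ⟶  MI  (L6)  txn=∅  M[L6]=0
step 22: P1: load  L3  ⟶  SS  (L3)  txn=BusRd+Flush  M[L3]=60
step 23: P1: load  L4  ⟶  SS  (L4)  txn=BusRd  M[L4]=60
step 24: P0: store L2 := 17  ⟶  MI  (L2)  txn=BusRdX+Flush  M[L2]=35
step 25: P1: store L1 := 61  ⟶  IM  (L1)  txn=∅  M[L1]=70
step 26: P1: load  L0  ⟶  IE  (L0)  txn=BusRd  M[L0]=80
step 27: P1: load  L3  ⟶  SS  (L3)  txn=∅  M[L3]=60
step 28: P1: load  L3  ⟶  SS  (L3)  txn=∅  M[L3]=60
step 29: P0: load  L4  ⟶  SS  (L4)  txn=∅  M[L4]=60
step 30: P0: load  L1  ⟶  SS  (L1)  txn=BusRd+Flush  M[L1]=61

memory[L2] = 35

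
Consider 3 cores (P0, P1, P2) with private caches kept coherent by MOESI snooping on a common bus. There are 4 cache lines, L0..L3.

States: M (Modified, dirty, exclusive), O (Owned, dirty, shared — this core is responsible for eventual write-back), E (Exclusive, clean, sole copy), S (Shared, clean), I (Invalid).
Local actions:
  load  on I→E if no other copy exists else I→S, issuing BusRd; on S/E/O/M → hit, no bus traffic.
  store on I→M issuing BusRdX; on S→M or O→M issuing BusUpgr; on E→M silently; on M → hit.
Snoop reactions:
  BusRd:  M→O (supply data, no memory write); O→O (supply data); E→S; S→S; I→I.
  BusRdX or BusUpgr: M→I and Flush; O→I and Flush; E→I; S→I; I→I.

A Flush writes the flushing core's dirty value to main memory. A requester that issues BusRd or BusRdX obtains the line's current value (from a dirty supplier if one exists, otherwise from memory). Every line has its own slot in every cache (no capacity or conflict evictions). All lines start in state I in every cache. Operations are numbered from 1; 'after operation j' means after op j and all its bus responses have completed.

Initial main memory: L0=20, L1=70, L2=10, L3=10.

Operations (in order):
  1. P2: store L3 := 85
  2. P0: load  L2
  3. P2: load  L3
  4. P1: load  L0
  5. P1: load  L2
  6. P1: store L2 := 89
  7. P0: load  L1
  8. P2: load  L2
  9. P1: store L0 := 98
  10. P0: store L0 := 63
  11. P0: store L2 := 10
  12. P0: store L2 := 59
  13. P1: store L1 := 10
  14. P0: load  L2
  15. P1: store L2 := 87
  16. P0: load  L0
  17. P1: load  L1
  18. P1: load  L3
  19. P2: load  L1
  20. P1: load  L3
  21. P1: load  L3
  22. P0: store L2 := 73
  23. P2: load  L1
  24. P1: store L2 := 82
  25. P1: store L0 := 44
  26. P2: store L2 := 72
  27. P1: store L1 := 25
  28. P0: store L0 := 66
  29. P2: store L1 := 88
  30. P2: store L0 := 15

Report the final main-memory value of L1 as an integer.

memory[L1] = 25

1. P2: store L3 := 85  bus=[BusRdX]  L3: P0=I P1=I P2=M  mem[L3]=10
2. P0: load  L2  bus=[BusRd]  L2: P0=E P1=I P2=I  mem[L2]=10
3. P2: load  L3  bus=[-]  L3: P0=I P1=I P2=M  mem[L3]=10
4. P1: load  L0  bus=[BusRd]  L0: P0=I P1=E P2=I  mem[L0]=20
5. P1: load  L2  bus=[BusRd]  L2: P0=S P1=S P2=I  mem[L2]=10
6. P1: store L2 := 89  bus=[BusUpgr]  L2: P0=I P1=M P2=I  mem[L2]=10
7. P0: load  L1  bus=[BusRd]  L1: P0=E P1=I P2=I  mem[L1]=70
8. P2: load  L2  bus=[BusRd]  L2: P0=I P1=O P2=S  mem[L2]=10
9. P1: store L0 := 98  bus=[-]  L0: P0=I P1=M P2=I  mem[L0]=20
10. P0: store L0 := 63  bus=[BusRdX,Flush]  L0: P0=M P1=I P2=I  mem[L0]=98
11. P0: store L2 := 10  bus=[BusRdX,Flush]  L2: P0=M P1=I P2=I  mem[L2]=89
12. P0: store L2 := 59  bus=[-]  L2: P0=M P1=I P2=I  mem[L2]=89
13. P1: store L1 := 10  bus=[BusRdX]  L1: P0=I P1=M P2=I  mem[L1]=70
14. P0: load  L2  bus=[-]  L2: P0=M P1=I P2=I  mem[L2]=89
15. P1: store L2 := 87  bus=[BusRdX,Flush]  L2: P0=I P1=M P2=I  mem[L2]=59
16. P0: load  L0  bus=[-]  L0: P0=M P1=I P2=I  mem[L0]=98
17. P1: load  L1  bus=[-]  L1: P0=I P1=M P2=I  mem[L1]=70
18. P1: load  L3  bus=[BusRd]  L3: P0=I P1=S P2=O  mem[L3]=10
19. P2: load  L1  bus=[BusRd]  L1: P0=I P1=O P2=S  mem[L1]=70
20. P1: load  L3  bus=[-]  L3: P0=I P1=S P2=O  mem[L3]=10
21. P1: load  L3  bus=[-]  L3: P0=I P1=S P2=O  mem[L3]=10
22. P0: store L2 := 73  bus=[BusRdX,Flush]  L2: P0=M P1=I P2=I  mem[L2]=87
23. P2: load  L1  bus=[-]  L1: P0=I P1=O P2=S  mem[L1]=70
24. P1: store L2 := 82  bus=[BusRdX,Flush]  L2: P0=I P1=M P2=I  mem[L2]=73
25. P1: store L0 := 44  bus=[BusRdX,Flush]  L0: P0=I P1=M P2=I  mem[L0]=63
26. P2: store L2 := 72  bus=[BusRdX,Flush]  L2: P0=I P1=I P2=M  mem[L2]=82
27. P1: store L1 := 25  bus=[BusUpgr]  L1: P0=I P1=M P2=I  mem[L1]=70
28. P0: store L0 := 66  bus=[BusRdX,Flush]  L0: P0=M P1=I P2=I  mem[L0]=44
29. P2: store L1 := 88  bus=[BusRdX,Flush]  L1: P0=I P1=I P2=M  mem[L1]=25
30. P2: store L0 := 15  bus=[BusRdX,Flush]  L0: P0=I P1=I P2=M  mem[L0]=66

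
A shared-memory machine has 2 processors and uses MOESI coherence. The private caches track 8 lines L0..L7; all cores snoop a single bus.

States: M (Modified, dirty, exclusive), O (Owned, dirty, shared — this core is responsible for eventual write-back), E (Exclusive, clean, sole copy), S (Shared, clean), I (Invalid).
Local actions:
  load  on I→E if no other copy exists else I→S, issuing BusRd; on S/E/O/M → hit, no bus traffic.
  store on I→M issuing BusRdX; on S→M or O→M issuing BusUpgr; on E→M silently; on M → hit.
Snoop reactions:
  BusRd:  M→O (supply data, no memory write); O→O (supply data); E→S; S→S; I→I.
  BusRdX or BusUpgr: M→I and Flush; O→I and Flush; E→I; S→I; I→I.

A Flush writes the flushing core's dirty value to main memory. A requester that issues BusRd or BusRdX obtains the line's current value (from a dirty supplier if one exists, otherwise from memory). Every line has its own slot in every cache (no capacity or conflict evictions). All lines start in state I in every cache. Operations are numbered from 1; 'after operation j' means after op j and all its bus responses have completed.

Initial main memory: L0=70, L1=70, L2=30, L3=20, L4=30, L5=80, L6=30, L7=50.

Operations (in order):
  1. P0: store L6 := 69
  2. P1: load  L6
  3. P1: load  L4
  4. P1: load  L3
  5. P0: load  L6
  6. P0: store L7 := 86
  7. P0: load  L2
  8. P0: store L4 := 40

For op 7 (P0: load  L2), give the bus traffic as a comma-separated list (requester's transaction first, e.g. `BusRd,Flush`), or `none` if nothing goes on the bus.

bus = BusRd

1. P0: store L6 := 69  bus=[BusRdX]  L6: P0=M P1=I  mem[L6]=30
2. P1: load  L6  bus=[BusRd]  L6: P0=O P1=S  mem[L6]=30
3. P1: load  L4  bus=[BusRd]  L4: P0=I P1=E  mem[L4]=30
4. P1: load  L3  bus=[BusRd]  L3: P0=I P1=E  mem[L3]=20
5. P0: load  L6  bus=[-]  L6: P0=O P1=S  mem[L6]=30
6. P0: store L7 := 86  bus=[BusRdX]  L7: P0=M P1=I  mem[L7]=50
7. P0: load  L2  bus=[BusRd]  L2: P0=E P1=I  mem[L2]=30
8. P0: store L4 := 40  bus=[BusRdX]  L4: P0=M P1=I  mem[L4]=30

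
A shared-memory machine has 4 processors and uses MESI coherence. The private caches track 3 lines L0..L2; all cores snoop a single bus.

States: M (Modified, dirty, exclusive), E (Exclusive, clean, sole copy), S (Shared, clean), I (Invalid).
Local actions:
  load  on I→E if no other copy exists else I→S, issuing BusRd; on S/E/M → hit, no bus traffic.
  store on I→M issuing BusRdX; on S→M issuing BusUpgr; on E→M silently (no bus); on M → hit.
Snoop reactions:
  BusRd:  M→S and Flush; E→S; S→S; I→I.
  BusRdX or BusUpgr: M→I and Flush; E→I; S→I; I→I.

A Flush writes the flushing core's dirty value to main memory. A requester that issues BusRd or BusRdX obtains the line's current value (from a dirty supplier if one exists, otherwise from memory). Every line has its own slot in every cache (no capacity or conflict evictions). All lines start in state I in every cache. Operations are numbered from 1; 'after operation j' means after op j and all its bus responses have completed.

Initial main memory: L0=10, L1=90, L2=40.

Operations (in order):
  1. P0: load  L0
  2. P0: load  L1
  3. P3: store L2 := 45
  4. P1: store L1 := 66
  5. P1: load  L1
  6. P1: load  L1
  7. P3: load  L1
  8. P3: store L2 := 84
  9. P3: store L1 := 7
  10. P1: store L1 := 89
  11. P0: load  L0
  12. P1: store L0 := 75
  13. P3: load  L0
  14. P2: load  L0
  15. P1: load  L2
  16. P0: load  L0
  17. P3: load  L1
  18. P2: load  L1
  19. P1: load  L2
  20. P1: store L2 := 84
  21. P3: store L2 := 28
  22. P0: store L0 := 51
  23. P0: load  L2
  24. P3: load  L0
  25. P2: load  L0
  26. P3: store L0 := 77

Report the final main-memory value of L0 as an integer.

memory[L0] = 51

1. P0: load  L0  bus=[BusRd]  L0: P0=E P1=I P2=I P3=I  mem[L0]=10
2. P0: load  L1  bus=[BusRd]  L1: P0=E P1=I P2=I P3=I  mem[L1]=90
3. P3: store L2 := 45  bus=[BusRdX]  L2: P0=I P1=I P2=I P3=M  mem[L2]=40
4. P1: store L1 := 66  bus=[BusRdX]  L1: P0=I P1=M P2=I P3=I  mem[L1]=90
5. P1: load  L1  bus=[-]  L1: P0=I P1=M P2=I P3=I  mem[L1]=90
6. P1: load  L1  bus=[-]  L1: P0=I P1=M P2=I P3=I  mem[L1]=90
7. P3: load  L1  bus=[BusRd,Flush]  L1: P0=I P1=S P2=I P3=S  mem[L1]=66
8. P3: store L2 := 84  bus=[-]  L2: P0=I P1=I P2=I P3=M  mem[L2]=40
9. P3: store L1 := 7  bus=[BusUpgr]  L1: P0=I P1=I P2=I P3=M  mem[L1]=66
10. P1: store L1 := 89  bus=[BusRdX,Flush]  L1: P0=I P1=M P2=I P3=I  mem[L1]=7
11. P0: load  L0  bus=[-]  L0: P0=E P1=I P2=I P3=I  mem[L0]=10
12. P1: store L0 := 75  bus=[BusRdX]  L0: P0=I P1=M P2=I P3=I  mem[L0]=10
13. P3: load  L0  bus=[BusRd,Flush]  L0: P0=I P1=S P2=I P3=S  mem[L0]=75
14. P2: load  L0  bus=[BusRd]  L0: P0=I P1=S P2=S P3=S  mem[L0]=75
15. P1: load  L2  bus=[BusRd,Flush]  L2: P0=I P1=S P2=I P3=S  mem[L2]=84
16. P0: load  L0  bus=[BusRd]  L0: P0=S P1=S P2=S P3=S  mem[L0]=75
17. P3: load  L1  bus=[BusRd,Flush]  L1: P0=I P1=S P2=I P3=S  mem[L1]=89
18. P2: load  L1  bus=[BusRd]  L1: P0=I P1=S P2=S P3=S  mem[L1]=89
19. P1: load  L2  bus=[-]  L2: P0=I P1=S P2=I P3=S  mem[L2]=84
20. P1: store L2 := 84  bus=[BusUpgr]  L2: P0=I P1=M P2=I P3=I  mem[L2]=84
21. P3: store L2 := 28  bus=[BusRdX,Flush]  L2: P0=I P1=I P2=I P3=M  mem[L2]=84
22. P0: store L0 := 51  bus=[BusUpgr]  L0: P0=M P1=I P2=I P3=I  mem[L0]=75
23. P0: load  L2  bus=[BusRd,Flush]  L2: P0=S P1=I P2=I P3=S  mem[L2]=28
24. P3: load  L0  bus=[BusRd,Flush]  L0: P0=S P1=I P2=I P3=S  mem[L0]=51
25. P2: load  L0  bus=[BusRd]  L0: P0=S P1=I P2=S P3=S  mem[L0]=51
26. P3: store L0 := 77  bus=[BusUpgr]  L0: P0=I P1=I P2=I P3=M  mem[L0]=51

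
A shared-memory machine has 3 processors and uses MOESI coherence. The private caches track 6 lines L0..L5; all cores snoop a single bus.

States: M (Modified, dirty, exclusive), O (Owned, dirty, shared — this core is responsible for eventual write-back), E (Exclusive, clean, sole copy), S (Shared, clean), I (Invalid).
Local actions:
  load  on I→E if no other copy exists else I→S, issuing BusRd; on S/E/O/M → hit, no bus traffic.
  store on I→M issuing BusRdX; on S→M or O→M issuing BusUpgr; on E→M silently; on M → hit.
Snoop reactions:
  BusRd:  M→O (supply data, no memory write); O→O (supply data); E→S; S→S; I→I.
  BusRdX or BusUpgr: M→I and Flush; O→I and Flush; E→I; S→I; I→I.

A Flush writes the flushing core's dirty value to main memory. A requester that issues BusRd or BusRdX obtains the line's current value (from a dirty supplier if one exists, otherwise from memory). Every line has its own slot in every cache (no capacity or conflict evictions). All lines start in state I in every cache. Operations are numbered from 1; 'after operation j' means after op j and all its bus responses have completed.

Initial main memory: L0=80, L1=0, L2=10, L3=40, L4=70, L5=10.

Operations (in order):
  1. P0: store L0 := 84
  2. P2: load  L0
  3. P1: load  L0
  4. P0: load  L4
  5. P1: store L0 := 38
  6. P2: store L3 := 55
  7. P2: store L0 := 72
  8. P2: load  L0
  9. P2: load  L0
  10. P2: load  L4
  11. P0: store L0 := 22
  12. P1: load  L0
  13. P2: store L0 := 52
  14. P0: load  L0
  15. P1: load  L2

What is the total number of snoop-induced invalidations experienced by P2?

  op1 P0: store L0 := 84 → M/I/I on L0; bus BusRdX; mem=80
  op2 P2: load  L0 → O/I/S on L0; bus BusRd; mem=80
  op3 P1: load  L0 → O/S/S on L0; bus BusRd; mem=80
  op4 P0: load  L4 → E/I/I on L4; bus BusRd; mem=70
  op5 P1: store L0 := 38 → I/M/I on L0; bus BusUpgr Flush; mem=84
  op6 P2: store L3 := 55 → I/I/M on L3; bus BusRdX; mem=40
  op7 P2: store L0 := 72 → I/I/M on L0; bus BusRdX Flush; mem=38
  op8 P2: load  L0 → I/I/M on L0; bus (none); mem=38
  op9 P2: load  L0 → I/I/M on L0; bus (none); mem=38
  op10 P2: load  L4 → S/I/S on L4; bus BusRd; mem=70
  op11 P0: store L0 := 22 → M/I/I on L0; bus BusRdX Flush; mem=72
  op12 P1: load  L0 → O/S/I on L0; bus BusRd; mem=72
  op13 P2: store L0 := 52 → I/I/M on L0; bus BusRdX Flush; mem=22
  op14 P0: load  L0 → S/I/O on L0; bus BusRd; mem=22
  op15 P1: load  L2 → I/E/I on L2; bus BusRd; mem=10

invalidations = 2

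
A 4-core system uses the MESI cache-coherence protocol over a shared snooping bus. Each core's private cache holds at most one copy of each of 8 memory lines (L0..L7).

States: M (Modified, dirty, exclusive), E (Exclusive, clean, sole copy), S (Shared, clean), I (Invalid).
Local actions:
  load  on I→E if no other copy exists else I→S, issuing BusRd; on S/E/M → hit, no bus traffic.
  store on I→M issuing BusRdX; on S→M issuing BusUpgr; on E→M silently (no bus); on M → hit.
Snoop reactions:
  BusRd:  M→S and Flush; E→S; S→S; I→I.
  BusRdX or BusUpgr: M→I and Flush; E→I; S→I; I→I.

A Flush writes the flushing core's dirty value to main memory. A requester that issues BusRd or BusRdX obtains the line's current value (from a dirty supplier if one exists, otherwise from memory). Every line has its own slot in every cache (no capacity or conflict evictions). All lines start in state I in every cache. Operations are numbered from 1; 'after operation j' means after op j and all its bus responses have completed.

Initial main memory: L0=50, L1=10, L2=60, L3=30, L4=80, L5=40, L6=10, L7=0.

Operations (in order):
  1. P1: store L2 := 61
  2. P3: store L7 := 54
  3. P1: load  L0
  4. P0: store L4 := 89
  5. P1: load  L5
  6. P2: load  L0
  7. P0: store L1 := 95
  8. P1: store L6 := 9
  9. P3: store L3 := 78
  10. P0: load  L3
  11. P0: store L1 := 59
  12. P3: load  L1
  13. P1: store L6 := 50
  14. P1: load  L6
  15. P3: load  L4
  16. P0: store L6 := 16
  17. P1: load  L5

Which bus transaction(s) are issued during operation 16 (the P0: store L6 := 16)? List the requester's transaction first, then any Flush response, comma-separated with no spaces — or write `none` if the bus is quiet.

bus = BusRdX,Flush

step 1: P1: store L2 := 61  ⟶  IMII  (L2)  txn=BusRdX  M[L2]=60
step 2: P3: store L7 := 54  ⟶  IIIM  (L7)  txn=BusRdX  M[L7]=0
step 3: P1: load  L0  ⟶  IEII  (L0)  txn=BusRd  M[L0]=50
step 4: P0: store L4 := 89  ⟶  MIII  (L4)  txn=BusRdX  M[L4]=80
step 5: P1: load  L5  ⟶  IEII  (L5)  txn=BusRd  M[L5]=40
step 6: P2: load  L0  ⟶  ISSI  (L0)  txn=BusRd  M[L0]=50
step 7: P0: store L1 := 95  ⟶  MIII  (L1)  txn=BusRdX  M[L1]=10
step 8: P1: store L6 := 9  ⟶  IMII  (L6)  txn=BusRdX  M[L6]=10
step 9: P3: store L3 := 78  ⟶  IIIM  (L3)  txn=BusRdX  M[L3]=30
step 10: P0: load  L3  ⟶  SIIS  (L3)  txn=BusRd+Flush  M[L3]=78
step 11: P0: store L1 := 59  ⟶  MIII  (L1)  txn=∅  M[L1]=10
step 12: P3: load  L1  ⟶  SIIS  (L1)  txn=BusRd+Flush  M[L1]=59
step 13: P1: store L6 := 50  ⟶  IMII  (L6)  txn=∅  M[L6]=10
step 14: P1: load  L6  ⟶  IMII  (L6)  txn=∅  M[L6]=10
step 15: P3: load  L4  ⟶  SIIS  (L4)  txn=BusRd+Flush  M[L4]=89
step 16: P0: store L6 := 16  ⟶  MIII  (L6)  txn=BusRdX+Flush  M[L6]=50
step 17: P1: load  L5  ⟶  IEII  (L5)  txn=∅  M[L5]=40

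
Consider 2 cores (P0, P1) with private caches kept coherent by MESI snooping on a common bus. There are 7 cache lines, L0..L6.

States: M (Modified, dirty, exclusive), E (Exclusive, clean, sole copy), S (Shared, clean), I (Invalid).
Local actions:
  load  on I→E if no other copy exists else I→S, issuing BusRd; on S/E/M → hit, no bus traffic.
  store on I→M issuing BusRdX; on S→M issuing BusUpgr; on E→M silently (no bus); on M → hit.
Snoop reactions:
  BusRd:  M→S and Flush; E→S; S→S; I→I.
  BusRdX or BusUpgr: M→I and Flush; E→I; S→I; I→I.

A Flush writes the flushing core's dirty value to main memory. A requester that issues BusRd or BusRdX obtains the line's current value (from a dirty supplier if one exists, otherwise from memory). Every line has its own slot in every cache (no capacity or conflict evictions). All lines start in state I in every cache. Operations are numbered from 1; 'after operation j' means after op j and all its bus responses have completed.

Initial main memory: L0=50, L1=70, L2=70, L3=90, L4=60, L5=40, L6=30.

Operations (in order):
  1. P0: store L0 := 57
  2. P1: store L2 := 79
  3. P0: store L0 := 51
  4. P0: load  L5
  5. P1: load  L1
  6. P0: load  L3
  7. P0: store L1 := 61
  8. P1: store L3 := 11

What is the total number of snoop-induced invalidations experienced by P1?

[1] P0: store L0 := 57 | P0:M(57), P1:I | bus: BusRdX
[2] P1: store L2 := 79 | P0:I, P1:M(79) | bus: BusRdX
[3] P0: store L0 := 51 | P0:M(51), P1:I | bus: none
[4] P0: load  L5 | P0:E(40), P1:I | bus: BusRd
[5] P1: load  L1 | P0:I, P1:E(70) | bus: BusRd
[6] P0: load  L3 | P0:E(90), P1:I | bus: BusRd
[7] P0: store L1 := 61 | P0:M(61), P1:I | bus: BusRdX
[8] P1: store L3 := 11 | P0:I, P1:M(11) | bus: BusRdX

invalidations = 1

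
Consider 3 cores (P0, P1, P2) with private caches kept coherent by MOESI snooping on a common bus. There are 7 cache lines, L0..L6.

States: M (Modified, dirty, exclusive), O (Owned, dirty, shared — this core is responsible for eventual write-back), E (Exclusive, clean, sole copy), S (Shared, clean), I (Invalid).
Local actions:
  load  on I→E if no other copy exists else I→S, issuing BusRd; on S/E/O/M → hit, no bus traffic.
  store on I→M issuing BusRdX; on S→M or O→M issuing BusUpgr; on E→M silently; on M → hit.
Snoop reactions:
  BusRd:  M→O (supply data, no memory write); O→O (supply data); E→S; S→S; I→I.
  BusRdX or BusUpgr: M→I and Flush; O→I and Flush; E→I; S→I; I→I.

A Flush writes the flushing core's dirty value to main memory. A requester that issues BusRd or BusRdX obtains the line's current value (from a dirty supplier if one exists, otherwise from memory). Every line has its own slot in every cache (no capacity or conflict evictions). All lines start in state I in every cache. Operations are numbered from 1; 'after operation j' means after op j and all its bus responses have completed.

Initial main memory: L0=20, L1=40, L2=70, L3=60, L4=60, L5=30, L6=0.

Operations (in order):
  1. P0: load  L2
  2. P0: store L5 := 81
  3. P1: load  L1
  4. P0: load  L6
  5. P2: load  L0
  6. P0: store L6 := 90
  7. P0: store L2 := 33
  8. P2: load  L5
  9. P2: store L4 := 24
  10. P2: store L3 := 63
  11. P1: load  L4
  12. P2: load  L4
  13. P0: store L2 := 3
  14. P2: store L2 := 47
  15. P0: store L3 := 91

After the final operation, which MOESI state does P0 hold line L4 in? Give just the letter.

1. P0: load  L2  bus=[BusRd]  L2: P0=E P1=I P2=I  mem[L2]=70
2. P0: store L5 := 81  bus=[BusRdX]  L5: P0=M P1=I P2=I  mem[L5]=30
3. P1: load  L1  bus=[BusRd]  L1: P0=I P1=E P2=I  mem[L1]=40
4. P0: load  L6  bus=[BusRd]  L6: P0=E P1=I P2=I  mem[L6]=0
5. P2: load  L0  bus=[BusRd]  L0: P0=I P1=I P2=E  mem[L0]=20
6. P0: store L6 := 90  bus=[-]  L6: P0=M P1=I P2=I  mem[L6]=0
7. P0: store L2 := 33  bus=[-]  L2: P0=M P1=I P2=I  mem[L2]=70
8. P2: load  L5  bus=[BusRd]  L5: P0=O P1=I P2=S  mem[L5]=30
9. P2: store L4 := 24  bus=[BusRdX]  L4: P0=I P1=I P2=M  mem[L4]=60
10. P2: store L3 := 63  bus=[BusRdX]  L3: P0=I P1=I P2=M  mem[L3]=60
11. P1: load  L4  bus=[BusRd]  L4: P0=I P1=S P2=O  mem[L4]=60
12. P2: load  L4  bus=[-]  L4: P0=I P1=S P2=O  mem[L4]=60
13. P0: store L2 := 3  bus=[-]  L2: P0=M P1=I P2=I  mem[L2]=70
14. P2: store L2 := 47  bus=[BusRdX,Flush]  L2: P0=I P1=I P2=M  mem[L2]=3
15. P0: store L3 := 91  bus=[BusRdX,Flush]  L3: P0=M P1=I P2=I  mem[L3]=63

state = I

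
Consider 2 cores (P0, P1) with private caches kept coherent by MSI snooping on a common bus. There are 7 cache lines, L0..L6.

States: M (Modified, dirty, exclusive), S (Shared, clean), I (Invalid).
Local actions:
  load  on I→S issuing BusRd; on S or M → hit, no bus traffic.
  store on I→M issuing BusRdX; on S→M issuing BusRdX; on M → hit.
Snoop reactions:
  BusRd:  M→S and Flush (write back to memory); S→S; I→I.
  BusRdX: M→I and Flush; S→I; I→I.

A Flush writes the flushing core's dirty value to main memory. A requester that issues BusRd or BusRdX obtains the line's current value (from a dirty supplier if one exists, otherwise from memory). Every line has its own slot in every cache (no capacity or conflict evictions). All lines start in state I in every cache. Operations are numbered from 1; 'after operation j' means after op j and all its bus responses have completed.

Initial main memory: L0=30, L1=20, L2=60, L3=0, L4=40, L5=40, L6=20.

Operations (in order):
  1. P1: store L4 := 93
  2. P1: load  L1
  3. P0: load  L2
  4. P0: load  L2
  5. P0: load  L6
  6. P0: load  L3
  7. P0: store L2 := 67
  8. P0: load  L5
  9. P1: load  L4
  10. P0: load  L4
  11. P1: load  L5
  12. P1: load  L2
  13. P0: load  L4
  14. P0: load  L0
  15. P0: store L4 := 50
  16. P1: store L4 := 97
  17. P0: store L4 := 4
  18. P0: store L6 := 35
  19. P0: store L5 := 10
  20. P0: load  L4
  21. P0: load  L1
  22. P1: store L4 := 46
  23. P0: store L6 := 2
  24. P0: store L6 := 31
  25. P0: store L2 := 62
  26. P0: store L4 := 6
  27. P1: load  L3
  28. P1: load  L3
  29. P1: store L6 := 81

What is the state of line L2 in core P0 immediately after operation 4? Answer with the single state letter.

state = S

1. P1: store L4 := 93  bus=[BusRdX]  L4: P0=I P1=M  mem[L4]=40
2. P1: load  L1  bus=[BusRd]  L1: P0=I P1=S  mem[L1]=20
3. P0: load  L2  bus=[BusRd]  L2: P0=S P1=I  mem[L2]=60
4. P0: load  L2  bus=[-]  L2: P0=S P1=I  mem[L2]=60
5. P0: load  L6  bus=[BusRd]  L6: P0=S P1=I  mem[L6]=20
6. P0: load  L3  bus=[BusRd]  L3: P0=S P1=I  mem[L3]=0
7. P0: store L2 := 67  bus=[BusRdX]  L2: P0=M P1=I  mem[L2]=60
8. P0: load  L5  bus=[BusRd]  L5: P0=S P1=I  mem[L5]=40
9. P1: load  L4  bus=[-]  L4: P0=I P1=M  mem[L4]=40
10. P0: load  L4  bus=[BusRd,Flush]  L4: P0=S P1=S  mem[L4]=93
11. P1: load  L5  bus=[BusRd]  L5: P0=S P1=S  mem[L5]=40
12. P1: load  L2  bus=[BusRd,Flush]  L2: P0=S P1=S  mem[L2]=67
13. P0: load  L4  bus=[-]  L4: P0=S P1=S  mem[L4]=93
14. P0: load  L0  bus=[BusRd]  L0: P0=S P1=I  mem[L0]=30
15. P0: store L4 := 50  bus=[BusRdX]  L4: P0=M P1=I  mem[L4]=93
16. P1: store L4 := 97  bus=[BusRdX,Flush]  L4: P0=I P1=M  mem[L4]=50
17. P0: store L4 := 4  bus=[BusRdX,Flush]  L4: P0=M P1=I  mem[L4]=97
18. P0: store L6 := 35  bus=[BusRdX]  L6: P0=M P1=I  mem[L6]=20
19. P0: store L5 := 10  bus=[BusRdX]  L5: P0=M P1=I  mem[L5]=40
20. P0: load  L4  bus=[-]  L4: P0=M P1=I  mem[L4]=97
21. P0: load  L1  bus=[BusRd]  L1: P0=S P1=S  mem[L1]=20
22. P1: store L4 := 46  bus=[BusRdX,Flush]  L4: P0=I P1=M  mem[L4]=4
23. P0: store L6 := 2  bus=[-]  L6: P0=M P1=I  mem[L6]=20
24. P0: store L6 := 31  bus=[-]  L6: P0=M P1=I  mem[L6]=20
25. P0: store L2 := 62  bus=[BusRdX]  L2: P0=M P1=I  mem[L2]=67
26. P0: store L4 := 6  bus=[BusRdX,Flush]  L4: P0=M P1=I  mem[L4]=46
27. P1: load  L3  bus=[BusRd]  L3: P0=S P1=S  mem[L3]=0
28. P1: load  L3  bus=[-]  L3: P0=S P1=S  mem[L3]=0
29. P1: store L6 := 81  bus=[BusRdX,Flush]  L6: P0=I P1=M  mem[L6]=31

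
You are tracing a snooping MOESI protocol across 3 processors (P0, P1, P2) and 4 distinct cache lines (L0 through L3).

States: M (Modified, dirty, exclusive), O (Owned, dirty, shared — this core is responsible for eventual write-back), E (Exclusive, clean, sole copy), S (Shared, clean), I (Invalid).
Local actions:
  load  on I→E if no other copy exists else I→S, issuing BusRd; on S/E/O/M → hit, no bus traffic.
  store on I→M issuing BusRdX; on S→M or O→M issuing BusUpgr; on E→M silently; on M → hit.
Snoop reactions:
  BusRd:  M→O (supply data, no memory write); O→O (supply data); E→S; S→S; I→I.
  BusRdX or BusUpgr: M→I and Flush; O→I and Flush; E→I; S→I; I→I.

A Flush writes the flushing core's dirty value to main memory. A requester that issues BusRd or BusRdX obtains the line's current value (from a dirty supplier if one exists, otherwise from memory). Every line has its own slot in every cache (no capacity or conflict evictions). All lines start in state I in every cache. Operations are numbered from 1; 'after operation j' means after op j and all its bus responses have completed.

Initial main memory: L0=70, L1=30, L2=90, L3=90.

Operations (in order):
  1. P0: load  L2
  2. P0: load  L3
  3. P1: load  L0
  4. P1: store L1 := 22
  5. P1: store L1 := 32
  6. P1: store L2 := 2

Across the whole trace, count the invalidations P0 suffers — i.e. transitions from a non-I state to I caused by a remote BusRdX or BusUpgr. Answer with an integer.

  op1 P0: load  L2 → E/I/I on L2; bus BusRd; mem=90
  op2 P0: load  L3 → E/I/I on L3; bus BusRd; mem=90
  op3 P1: load  L0 → I/E/I on L0; bus BusRd; mem=70
  op4 P1: store L1 := 22 → I/M/I on L1; bus BusRdX; mem=30
  op5 P1: store L1 := 32 → I/M/I on L1; bus (none); mem=30
  op6 P1: store L2 := 2 → I/M/I on L2; bus BusRdX; mem=90

invalidations = 1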